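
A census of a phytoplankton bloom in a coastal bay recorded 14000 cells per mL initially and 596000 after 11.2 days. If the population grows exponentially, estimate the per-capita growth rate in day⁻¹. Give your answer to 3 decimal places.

From N(t) = N₀·e^(rt): e^(r·11.2) = 596000/14000 = 42.571.
r·11.2 = ln(42.571) = 3.7512, so r = 3.7512/11.2 = 0.33493.

0.335 per day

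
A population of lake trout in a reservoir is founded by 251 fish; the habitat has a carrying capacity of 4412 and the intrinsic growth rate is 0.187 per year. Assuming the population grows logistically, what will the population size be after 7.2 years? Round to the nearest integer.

A = (K − N₀)/N₀ = (4412 − 251)/251 = 16.578.
N(t) = K/(1 + A·e^(−rt)) = 4412/(1 + 16.578×e^(−0.187×7.2)).
e^(−1.346) = 0.26018; denominator = 1 + 16.578×0.26018 = 5.3131.
N = 4412/5.3131 = 830.4.

830 fish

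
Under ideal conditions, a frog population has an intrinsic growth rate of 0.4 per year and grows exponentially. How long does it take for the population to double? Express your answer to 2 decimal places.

1.73 years

Doubling time t_d = ln(2)/r = 0.6931/0.4 = 1.7329.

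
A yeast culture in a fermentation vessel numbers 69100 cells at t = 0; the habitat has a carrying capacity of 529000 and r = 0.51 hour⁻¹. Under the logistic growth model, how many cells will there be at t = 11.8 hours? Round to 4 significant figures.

520600 cells

A = (K − N₀)/N₀ = (529000 − 69100)/69100 = 6.6556.
N(t) = K/(1 + A·e^(−rt)) = 529000/(1 + 6.6556×e^(−0.51×11.8)).
e^(−6.018) = 0.0024345; denominator = 1 + 6.6556×0.0024345 = 1.0162.
N = 529000/1.0162 = 520565.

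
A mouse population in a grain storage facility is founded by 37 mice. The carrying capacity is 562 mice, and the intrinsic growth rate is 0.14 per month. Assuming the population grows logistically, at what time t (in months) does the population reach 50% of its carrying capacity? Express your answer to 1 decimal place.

A = (K − N₀)/N₀ = (562 − 37)/37 = 14.189.
Solve 562/(1 + 14.189·e^(−0.14t)) = 281: 1 + 14.189·e^(−0.14t) = 2, so e^(−0.14t) = 0.0704762.
−0.14·t = ln(0.0704762) = -2.6525, so t = 2.6525/0.14 = 18.946.

18.9 months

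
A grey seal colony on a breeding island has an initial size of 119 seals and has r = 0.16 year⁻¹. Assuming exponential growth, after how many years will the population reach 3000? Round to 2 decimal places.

20.17 years

Set N₀·e^(rt) = 3000: e^(0.16·t) = 3000/119 = 25.21.
0.16·t = ln(25.21) = 3.2272, so t = 3.2272/0.16 = 20.17.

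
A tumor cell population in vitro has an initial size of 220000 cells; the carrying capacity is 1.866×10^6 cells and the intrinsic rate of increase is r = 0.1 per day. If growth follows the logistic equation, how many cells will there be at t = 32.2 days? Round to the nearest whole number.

1436560 cells

A = (K − N₀)/N₀ = (1.866×10^6 − 220000)/220000 = 7.4818.
N(t) = K/(1 + A·e^(−rt)) = 1.866×10^6/(1 + 7.4818×e^(−0.1×32.2)).
e^(−3.22) = 0.039955; denominator = 1 + 7.4818×0.039955 = 1.2989.
N = 1.866×10^6/1.2989 = 1.43656×10^6.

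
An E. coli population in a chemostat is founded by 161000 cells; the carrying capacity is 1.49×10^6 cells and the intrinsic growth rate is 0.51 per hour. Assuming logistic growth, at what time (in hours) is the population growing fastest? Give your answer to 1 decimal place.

4.1 hours

Logistic growth is fastest at N = K/2 = 745000.
A = (K − N₀)/N₀ = 8.2547. Set K/(1 + A·e^(−rt)) = K/2 → A·e^(−rt) = 1.
e^(−0.51t) = 1/8.2547 = 0.121144, so t = ln(8.2547)/0.51 = 2.1108/0.51 = 4.1388.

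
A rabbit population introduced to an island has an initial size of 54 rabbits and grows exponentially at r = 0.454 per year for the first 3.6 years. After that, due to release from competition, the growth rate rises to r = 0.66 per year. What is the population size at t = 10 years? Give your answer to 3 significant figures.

Phase 1: N(3.6) = 54·e^(0.454×3.6) = 54·e^1.634 = 276.825.
Phase 2 runs for 10 − 3.6 = 6.4 years at r = 0.66.
N(10) = 276.825·e^(0.66×6.4) = 276.825·e^4.224 = 18908.8.

18900 rabbits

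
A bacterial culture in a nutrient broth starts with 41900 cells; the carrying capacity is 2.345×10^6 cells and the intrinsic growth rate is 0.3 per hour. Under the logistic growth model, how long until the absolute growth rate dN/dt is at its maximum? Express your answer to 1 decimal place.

13.4 hours

Logistic growth is fastest at N = K/2 = 1.1725×10^6.
A = (K − N₀)/N₀ = 54.967. Set K/(1 + A·e^(−rt)) = K/2 → A·e^(−rt) = 1.
e^(−0.3t) = 1/54.967 = 0.0181929, so t = ln(54.967)/0.3 = 4.0067/0.3 = 13.356.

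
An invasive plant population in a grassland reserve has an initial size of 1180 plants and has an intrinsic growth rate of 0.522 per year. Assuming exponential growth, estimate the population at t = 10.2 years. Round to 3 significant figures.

242000 plants

N(t) = N₀·e^(rt) = 1180 × e^(0.522×10.2) = 1180 × e^5.324.
e^5.324 ≈ 205.29, so N ≈ 1180 × 205.29 = 242236.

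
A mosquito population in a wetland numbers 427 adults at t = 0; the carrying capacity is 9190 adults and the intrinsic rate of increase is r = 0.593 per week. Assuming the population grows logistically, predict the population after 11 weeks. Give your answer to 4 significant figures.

A = (K − N₀)/N₀ = (9190 − 427)/427 = 20.522.
N(t) = K/(1 + A·e^(−rt)) = 9190/(1 + 20.522×e^(−0.593×11)).
e^(−6.523) = 0.0014693; denominator = 1 + 20.522×0.0014693 = 1.0302.
N = 9190/1.0302 = 8921.01.

8921 adults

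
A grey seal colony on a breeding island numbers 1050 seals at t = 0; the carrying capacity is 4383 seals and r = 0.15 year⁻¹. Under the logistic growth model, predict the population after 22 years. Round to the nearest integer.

A = (K − N₀)/N₀ = (4383 − 1050)/1050 = 3.1743.
N(t) = K/(1 + A·e^(−rt)) = 4383/(1 + 3.1743×e^(−0.15×22)).
e^(−3.3) = 0.036883; denominator = 1 + 3.1743×0.036883 = 1.1171.
N = 4383/1.1171 = 3923.63.

3924 seals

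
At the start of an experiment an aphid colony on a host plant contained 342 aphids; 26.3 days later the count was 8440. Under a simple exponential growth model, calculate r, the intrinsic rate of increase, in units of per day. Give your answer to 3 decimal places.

0.122 per day

From N(t) = N₀·e^(rt): e^(r·26.3) = 8440/342 = 24.678.
r·26.3 = ln(24.678) = 3.2059, so r = 3.2059/26.3 = 0.1219.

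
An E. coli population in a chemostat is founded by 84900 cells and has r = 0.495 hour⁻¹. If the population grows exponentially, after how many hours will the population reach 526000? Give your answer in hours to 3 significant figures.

3.68 hours

Set N₀·e^(rt) = 526000: e^(0.495·t) = 526000/84900 = 6.1955.
0.495·t = ln(6.1955) = 1.8238, so t = 1.8238/0.495 = 3.6845.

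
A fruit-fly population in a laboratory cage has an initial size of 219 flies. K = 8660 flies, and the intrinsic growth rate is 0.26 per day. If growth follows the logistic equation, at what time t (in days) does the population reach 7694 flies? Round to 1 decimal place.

22.0 days

A = (K − N₀)/N₀ = (8660 − 219)/219 = 38.543.
Solve 8660/(1 + 38.543·e^(−0.26t)) = 7694: 1 + 38.543·e^(−0.26t) = 1.1256, so e^(−0.26t) = 0.00325743.
−0.26·t = ln(0.00325743) = -5.7268, so t = 5.7268/0.26 = 22.026.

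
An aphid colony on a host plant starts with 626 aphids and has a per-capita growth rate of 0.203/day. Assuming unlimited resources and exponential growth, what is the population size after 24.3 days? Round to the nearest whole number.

86877 aphids

N(t) = N₀·e^(rt) = 626 × e^(0.203×24.3) = 626 × e^4.933.
e^4.933 ≈ 138.78, so N ≈ 626 × 138.78 = 86877.2.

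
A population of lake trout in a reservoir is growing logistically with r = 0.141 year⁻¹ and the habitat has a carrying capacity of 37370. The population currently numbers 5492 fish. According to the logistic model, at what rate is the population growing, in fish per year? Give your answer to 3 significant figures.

dN/dt = rN(1 − N/K) = 0.141 × 5492 × (1 − 5492/37370).
1 − 5492/37370 = 0.85304; dN/dt = 0.141 × 5492 × 0.85304 = 660.57.

661 fish per year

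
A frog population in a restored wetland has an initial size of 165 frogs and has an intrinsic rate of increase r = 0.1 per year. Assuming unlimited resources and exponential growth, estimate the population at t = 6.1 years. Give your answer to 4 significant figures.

303.7 frogs

N(t) = N₀·e^(rt) = 165 × e^(0.1×6.1) = 165 × e^0.61.
e^0.61 ≈ 1.8404, so N ≈ 165 × 1.8404 = 303.671.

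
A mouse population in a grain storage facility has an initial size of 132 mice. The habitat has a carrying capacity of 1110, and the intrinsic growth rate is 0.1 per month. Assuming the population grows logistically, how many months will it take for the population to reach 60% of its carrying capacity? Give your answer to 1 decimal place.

A = (K − N₀)/N₀ = (1110 − 132)/132 = 7.4091.
Solve 1110/(1 + 7.4091·e^(−0.1t)) = 666: 1 + 7.4091·e^(−0.1t) = 1.6667, so e^(−0.1t) = 0.0899796.
−0.1·t = ln(0.0899796) = -2.4082, so t = 2.4082/0.1 = 24.082.

24.1 months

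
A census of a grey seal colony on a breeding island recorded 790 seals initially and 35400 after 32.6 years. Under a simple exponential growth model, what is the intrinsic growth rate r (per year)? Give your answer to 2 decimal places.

From N(t) = N₀·e^(rt): e^(r·32.6) = 35400/790 = 44.81.
r·32.6 = ln(44.81) = 3.8024, so r = 3.8024/32.6 = 0.11664.

0.12 per year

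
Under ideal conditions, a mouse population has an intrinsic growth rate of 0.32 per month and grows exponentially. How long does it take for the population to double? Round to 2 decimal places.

2.17 months

Doubling time t_d = ln(2)/r = 0.6931/0.32 = 2.1661.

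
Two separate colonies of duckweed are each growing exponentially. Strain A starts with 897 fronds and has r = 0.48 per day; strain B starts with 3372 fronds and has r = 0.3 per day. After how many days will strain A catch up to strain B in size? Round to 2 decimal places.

7.36 days

Set 897·e^(0.48t) = 3372·e^(0.3t).
e^((0.48 − 0.3)t) = 3372/897 → e^(0.18·t) = 3.7592.
0.18·t = ln(3.7592) = 1.3242, so t = 1.3242/0.18 = 7.3567.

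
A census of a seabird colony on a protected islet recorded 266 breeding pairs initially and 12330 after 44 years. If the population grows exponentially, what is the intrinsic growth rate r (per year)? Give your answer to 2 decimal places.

From N(t) = N₀·e^(rt): e^(r·44) = 12330/266 = 46.353.
r·44 = ln(46.353) = 3.8363, so r = 3.8363/44 = 0.087189.

0.09 per year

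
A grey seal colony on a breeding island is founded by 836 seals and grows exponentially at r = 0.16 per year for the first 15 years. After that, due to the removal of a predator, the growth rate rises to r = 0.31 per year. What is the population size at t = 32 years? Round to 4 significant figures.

1792000 seals

Phase 1: N(15) = 836·e^(0.16×15) = 836·e^2.4 = 9215.38.
Phase 2 runs for 32 − 15 = 17 years at r = 0.31.
N(32) = 9215.38·e^(0.31×17) = 9215.38·e^5.27 = 1.791616×10^6.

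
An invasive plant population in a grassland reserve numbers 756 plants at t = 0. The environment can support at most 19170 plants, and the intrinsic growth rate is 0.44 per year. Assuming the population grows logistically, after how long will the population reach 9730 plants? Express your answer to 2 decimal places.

A = (K − N₀)/N₀ = (19170 − 756)/756 = 24.357.
Solve 19170/(1 + 24.357·e^(−0.44t)) = 9730: 1 + 24.357·e^(−0.44t) = 1.9702, so e^(−0.44t) = 0.0398321.
−0.44·t = ln(0.0398321) = -3.2231, so t = 3.2231/0.44 = 7.3252.

7.33 years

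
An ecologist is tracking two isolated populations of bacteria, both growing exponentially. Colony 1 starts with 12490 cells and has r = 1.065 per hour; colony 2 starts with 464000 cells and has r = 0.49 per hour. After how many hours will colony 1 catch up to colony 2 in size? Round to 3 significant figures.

6.29 hours

Set 12490·e^(1.065t) = 464000·e^(0.49t).
e^((1.065 − 0.49)t) = 464000/12490 → e^(0.575·t) = 37.15.
0.575·t = ln(37.15) = 3.615, so t = 3.615/0.575 = 6.2869.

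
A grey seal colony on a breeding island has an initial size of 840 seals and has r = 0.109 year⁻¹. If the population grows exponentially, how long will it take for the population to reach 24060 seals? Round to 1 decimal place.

30.8 years

Set N₀·e^(rt) = 24060: e^(0.109·t) = 24060/840 = 28.643.
0.109·t = ln(28.643) = 3.3549, so t = 3.3549/0.109 = 30.779.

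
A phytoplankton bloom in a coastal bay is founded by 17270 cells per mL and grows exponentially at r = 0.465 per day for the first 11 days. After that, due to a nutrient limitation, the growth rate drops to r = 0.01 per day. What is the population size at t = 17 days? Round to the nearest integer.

3053278 cells per mL

Phase 1: N(11) = 17270·e^(0.465×11) = 17270·e^5.115 = 2.875468×10^6.
Phase 2 runs for 17 − 11 = 6 days at r = 0.01.
N(17) = 2.875468×10^6·e^(0.01×6) = 2.875468×10^6·e^0.06 = 3.053278×10^6.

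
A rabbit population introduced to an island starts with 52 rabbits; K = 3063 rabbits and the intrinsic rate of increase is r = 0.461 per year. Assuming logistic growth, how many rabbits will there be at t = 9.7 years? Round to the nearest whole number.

1843 rabbits

A = (K − N₀)/N₀ = (3063 − 52)/52 = 57.904.
N(t) = K/(1 + A·e^(−rt)) = 3063/(1 + 57.904×e^(−0.461×9.7)).
e^(−4.472) = 0.011428; denominator = 1 + 57.904×0.011428 = 1.6617.
N = 3063/1.6617 = 1843.27.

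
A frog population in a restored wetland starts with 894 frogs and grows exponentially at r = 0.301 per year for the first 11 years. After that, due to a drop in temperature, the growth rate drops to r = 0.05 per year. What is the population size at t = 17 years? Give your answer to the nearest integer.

33081 frogs

Phase 1: N(11) = 894·e^(0.301×11) = 894·e^3.311 = 24506.8.
Phase 2 runs for 17 − 11 = 6 years at r = 0.05.
N(17) = 24506.8·e^(0.05×6) = 24506.8·e^0.3 = 33080.7.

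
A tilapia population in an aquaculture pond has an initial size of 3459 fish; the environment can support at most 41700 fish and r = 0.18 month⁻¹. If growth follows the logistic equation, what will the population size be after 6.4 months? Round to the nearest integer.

A = (K − N₀)/N₀ = (41700 − 3459)/3459 = 11.056.
N(t) = K/(1 + A·e^(−rt)) = 41700/(1 + 11.056×e^(−0.18×6.4)).
e^(−1.152) = 0.316; denominator = 1 + 11.056×0.316 = 4.4936.
N = 41700/4.4936 = 9279.89.

9280 fish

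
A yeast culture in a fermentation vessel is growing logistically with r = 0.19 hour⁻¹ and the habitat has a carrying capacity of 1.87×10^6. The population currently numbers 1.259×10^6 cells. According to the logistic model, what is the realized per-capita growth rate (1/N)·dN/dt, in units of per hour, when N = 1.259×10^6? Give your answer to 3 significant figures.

0.0621 per hour

(1/N)·dN/dt = r(1 − N/K) = 0.19 × (1 − 1.259×10^6/1.87×10^6).
= 0.19 × 0.32674 = 0.06208.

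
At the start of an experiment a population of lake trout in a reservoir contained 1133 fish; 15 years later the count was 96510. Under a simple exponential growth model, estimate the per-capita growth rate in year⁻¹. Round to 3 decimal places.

From N(t) = N₀·e^(rt): e^(r·15) = 96510/1133 = 85.181.
r·15 = ln(85.181) = 4.4448, so r = 4.4448/15 = 0.29632.

0.296 per year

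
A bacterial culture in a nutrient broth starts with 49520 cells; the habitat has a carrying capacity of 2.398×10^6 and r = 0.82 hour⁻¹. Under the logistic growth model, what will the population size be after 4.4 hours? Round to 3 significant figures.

A = (K − N₀)/N₀ = (2.398×10^6 − 49520)/49520 = 47.425.
N(t) = K/(1 + A·e^(−rt)) = 2.398×10^6/(1 + 47.425×e^(−0.82×4.4)).
e^(−3.608) = 0.027106; denominator = 1 + 47.425×0.027106 = 2.2855.
N = 2.398×10^6/2.2855 = 1.049224×10^6.

1050000 cells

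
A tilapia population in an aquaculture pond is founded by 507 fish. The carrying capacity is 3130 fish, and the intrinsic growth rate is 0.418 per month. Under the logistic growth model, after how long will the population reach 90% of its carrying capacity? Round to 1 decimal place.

9.2 months

A = (K − N₀)/N₀ = (3130 − 507)/507 = 5.1736.
Solve 3130/(1 + 5.1736·e^(−0.418t)) = 2817: 1 + 5.1736·e^(−0.418t) = 1.1111, so e^(−0.418t) = 0.0214767.
−0.418·t = ln(0.0214767) = -3.8408, so t = 3.8408/0.418 = 9.1885.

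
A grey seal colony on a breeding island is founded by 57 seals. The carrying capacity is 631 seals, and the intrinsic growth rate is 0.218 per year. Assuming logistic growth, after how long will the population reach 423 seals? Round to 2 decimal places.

13.85 years

A = (K − N₀)/N₀ = (631 − 57)/57 = 10.07.
Solve 631/(1 + 10.07·e^(−0.218t)) = 423: 1 + 10.07·e^(−0.218t) = 1.4917, so e^(−0.218t) = 0.0488299.
−0.218·t = ln(0.0488299) = -3.0194, so t = 3.0194/0.218 = 13.851.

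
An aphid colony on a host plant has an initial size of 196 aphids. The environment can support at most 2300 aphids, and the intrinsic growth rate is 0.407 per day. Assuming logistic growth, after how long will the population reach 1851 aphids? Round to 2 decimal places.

9.31 days

A = (K − N₀)/N₀ = (2300 − 196)/196 = 10.735.
Solve 2300/(1 + 10.735·e^(−0.407t)) = 1851: 1 + 10.735·e^(−0.407t) = 1.2426, so e^(−0.407t) = 0.022597.
−0.407·t = ln(0.022597) = -3.7899, so t = 3.7899/0.407 = 9.3119.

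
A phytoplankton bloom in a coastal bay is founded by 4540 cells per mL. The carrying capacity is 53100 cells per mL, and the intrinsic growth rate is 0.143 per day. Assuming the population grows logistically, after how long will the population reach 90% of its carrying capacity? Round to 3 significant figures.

31.9 days

A = (K − N₀)/N₀ = (53100 − 4540)/4540 = 10.696.
Solve 53100/(1 + 10.696·e^(−0.143t)) = 47790: 1 + 10.696·e^(−0.143t) = 1.1111, so e^(−0.143t) = 0.0103881.
−0.143·t = ln(0.0103881) = -4.5671, so t = 4.5671/0.143 = 31.938.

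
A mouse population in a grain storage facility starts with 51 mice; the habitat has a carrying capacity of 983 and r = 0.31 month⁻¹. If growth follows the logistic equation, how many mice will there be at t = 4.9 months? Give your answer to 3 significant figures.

A = (K − N₀)/N₀ = (983 − 51)/51 = 18.275.
N(t) = K/(1 + A·e^(−rt)) = 983/(1 + 18.275×e^(−0.31×4.9)).
e^(−1.519) = 0.21893; denominator = 1 + 18.275×0.21893 = 5.0009.
N = 983/5.0009 = 196.567.

197 mice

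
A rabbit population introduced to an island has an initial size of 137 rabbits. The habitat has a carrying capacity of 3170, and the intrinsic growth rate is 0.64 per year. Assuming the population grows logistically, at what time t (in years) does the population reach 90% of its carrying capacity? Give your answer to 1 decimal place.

8.3 years

A = (K − N₀)/N₀ = (3170 − 137)/137 = 22.139.
Solve 3170/(1 + 22.139·e^(−0.64t)) = 2853: 1 + 22.139·e^(−0.64t) = 1.1111, so e^(−0.64t) = 0.00501887.
−0.64·t = ln(0.00501887) = -5.2946, so t = 5.2946/0.64 = 8.2727.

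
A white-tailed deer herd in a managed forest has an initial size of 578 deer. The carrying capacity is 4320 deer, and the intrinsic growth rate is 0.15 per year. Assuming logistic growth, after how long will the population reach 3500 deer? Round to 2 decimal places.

A = (K − N₀)/N₀ = (4320 − 578)/578 = 6.474.
Solve 4320/(1 + 6.474·e^(−0.15t)) = 3500: 1 + 6.474·e^(−0.15t) = 1.2343, so e^(−0.15t) = 0.0361884.
−0.15·t = ln(0.0361884) = -3.319, so t = 3.319/0.15 = 22.127.

22.13 years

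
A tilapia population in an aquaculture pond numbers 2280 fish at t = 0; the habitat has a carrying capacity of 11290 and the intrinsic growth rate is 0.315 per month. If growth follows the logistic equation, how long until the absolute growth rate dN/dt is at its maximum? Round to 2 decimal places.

Logistic growth is fastest at N = K/2 = 5645.
A = (K − N₀)/N₀ = 3.9518. Set K/(1 + A·e^(−rt)) = K/2 → A·e^(−rt) = 1.
e^(−0.315t) = 1/3.9518 = 0.253052, so t = ln(3.9518)/0.315 = 1.3742/0.315 = 4.3624.

4.36 months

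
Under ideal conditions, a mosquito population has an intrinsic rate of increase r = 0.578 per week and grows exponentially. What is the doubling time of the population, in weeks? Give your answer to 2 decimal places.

Doubling time t_d = ln(2)/r = 0.6931/0.578 = 1.1992.

1.20 weeks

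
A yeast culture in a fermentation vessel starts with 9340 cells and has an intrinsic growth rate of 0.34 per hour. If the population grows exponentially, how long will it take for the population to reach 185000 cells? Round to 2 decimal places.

8.78 hours

Set N₀·e^(rt) = 185000: e^(0.34·t) = 185000/9340 = 19.807.
0.34·t = ln(19.807) = 2.986, so t = 2.986/0.34 = 8.7825.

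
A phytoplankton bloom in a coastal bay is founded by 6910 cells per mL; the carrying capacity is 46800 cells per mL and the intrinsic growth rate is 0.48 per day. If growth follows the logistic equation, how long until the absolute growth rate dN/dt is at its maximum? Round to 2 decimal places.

3.65 days

Logistic growth is fastest at N = K/2 = 23400.
A = (K − N₀)/N₀ = 5.7728. Set K/(1 + A·e^(−rt)) = K/2 → A·e^(−rt) = 1.
e^(−0.48t) = 1/5.7728 = 0.173226, so t = ln(5.7728)/0.48 = 1.7532/0.48 = 3.6524.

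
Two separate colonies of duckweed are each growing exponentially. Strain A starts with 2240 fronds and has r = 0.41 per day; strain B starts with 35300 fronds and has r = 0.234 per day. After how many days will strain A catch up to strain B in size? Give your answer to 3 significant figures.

15.7 days

Set 2240·e^(0.41t) = 35300·e^(0.234t).
e^((0.41 − 0.234)t) = 35300/2240 → e^(0.176·t) = 15.759.
0.176·t = ln(15.759) = 2.7574, so t = 2.7574/0.176 = 15.667.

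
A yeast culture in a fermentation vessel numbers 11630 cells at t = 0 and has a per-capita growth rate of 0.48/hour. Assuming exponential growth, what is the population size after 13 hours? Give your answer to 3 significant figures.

N(t) = N₀·e^(rt) = 11630 × e^(0.48×13) = 11630 × e^6.24.
e^6.24 ≈ 512.86, so N ≈ 11630 × 512.86 = 5.964544×10^6.

5960000 cells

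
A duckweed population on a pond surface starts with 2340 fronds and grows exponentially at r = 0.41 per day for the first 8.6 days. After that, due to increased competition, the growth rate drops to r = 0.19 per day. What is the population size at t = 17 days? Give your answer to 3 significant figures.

Phase 1: N(8.6) = 2340·e^(0.41×8.6) = 2340·e^3.526 = 79531.3.
Phase 2 runs for 17 − 8.6 = 8.4 days at r = 0.19.
N(17) = 79531.3·e^(0.19×8.4) = 79531.3·e^1.596 = 392349.

392000 fronds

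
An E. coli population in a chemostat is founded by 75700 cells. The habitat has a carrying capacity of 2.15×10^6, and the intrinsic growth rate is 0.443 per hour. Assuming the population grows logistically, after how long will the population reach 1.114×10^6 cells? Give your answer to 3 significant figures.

7.64 hours

A = (K − N₀)/N₀ = (2.15×10^6 − 75700)/75700 = 27.402.
Solve 2.15×10^6/(1 + 27.402·e^(−0.443t)) = 1.114×10^6: 1 + 27.402·e^(−0.443t) = 1.93, so e^(−0.443t) = 0.033939.
−0.443·t = ln(0.033939) = -3.3832, so t = 3.3832/0.443 = 7.637.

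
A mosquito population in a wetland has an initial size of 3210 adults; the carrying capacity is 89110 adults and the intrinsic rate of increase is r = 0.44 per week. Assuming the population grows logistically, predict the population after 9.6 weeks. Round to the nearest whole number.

64027 adults

A = (K − N₀)/N₀ = (89110 − 3210)/3210 = 26.76.
N(t) = K/(1 + A·e^(−rt)) = 89110/(1 + 26.76×e^(−0.44×9.6)).
e^(−4.224) = 0.01464; denominator = 1 + 26.76×0.01464 = 1.3918.
N = 89110/1.3918 = 64026.5.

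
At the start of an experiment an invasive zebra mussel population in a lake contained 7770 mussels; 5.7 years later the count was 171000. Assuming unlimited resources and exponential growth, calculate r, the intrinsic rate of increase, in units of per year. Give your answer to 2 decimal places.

0.54 per year

From N(t) = N₀·e^(rt): e^(r·5.7) = 171000/7770 = 22.008.
r·5.7 = ln(22.008) = 3.0914, so r = 3.0914/5.7 = 0.54235.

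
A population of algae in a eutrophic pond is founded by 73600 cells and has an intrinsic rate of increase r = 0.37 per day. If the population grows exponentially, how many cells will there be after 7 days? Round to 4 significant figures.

981100 cells

N(t) = N₀·e^(rt) = 73600 × e^(0.37×7) = 73600 × e^2.59.
e^2.59 ≈ 13.33, so N ≈ 73600 × 13.33 = 981071.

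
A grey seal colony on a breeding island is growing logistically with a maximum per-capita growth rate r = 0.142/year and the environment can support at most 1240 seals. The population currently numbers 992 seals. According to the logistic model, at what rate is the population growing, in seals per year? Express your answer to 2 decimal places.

dN/dt = rN(1 − N/K) = 0.142 × 992 × (1 − 992/1240).
1 − 992/1240 = 0.2; dN/dt = 0.142 × 992 × 0.2 = 28.173.

28.17 seals per year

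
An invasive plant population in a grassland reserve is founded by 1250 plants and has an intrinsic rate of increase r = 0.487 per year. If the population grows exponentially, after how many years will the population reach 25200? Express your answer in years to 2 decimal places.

Set N₀·e^(rt) = 25200: e^(0.487·t) = 25200/1250 = 20.16.
0.487·t = ln(20.16) = 3.0037, so t = 3.0037/0.487 = 6.1678.

6.17 years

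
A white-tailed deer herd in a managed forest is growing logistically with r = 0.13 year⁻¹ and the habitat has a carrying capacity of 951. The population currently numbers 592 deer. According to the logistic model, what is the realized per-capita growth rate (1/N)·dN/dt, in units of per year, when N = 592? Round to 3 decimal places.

0.049 per year

(1/N)·dN/dt = r(1 − N/K) = 0.13 × (1 − 592/951).
= 0.13 × 0.3775 = 0.049075.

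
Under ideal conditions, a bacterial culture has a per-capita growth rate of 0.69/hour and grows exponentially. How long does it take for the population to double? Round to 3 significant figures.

Doubling time t_d = ln(2)/r = 0.6931/0.69 = 1.0046.

1.00 hours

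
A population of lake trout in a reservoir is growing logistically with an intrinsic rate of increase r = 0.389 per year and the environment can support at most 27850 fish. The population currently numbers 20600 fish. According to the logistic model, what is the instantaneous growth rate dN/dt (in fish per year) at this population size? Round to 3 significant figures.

2090 fish per year

dN/dt = rN(1 − N/K) = 0.389 × 20600 × (1 − 20600/27850).
1 − 20600/27850 = 0.26032; dN/dt = 0.389 × 20600 × 0.26032 = 2086.1.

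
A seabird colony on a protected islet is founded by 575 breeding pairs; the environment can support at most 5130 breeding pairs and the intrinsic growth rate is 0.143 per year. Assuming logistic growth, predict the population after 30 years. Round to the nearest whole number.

4628 breeding pairs

A = (K − N₀)/N₀ = (5130 − 575)/575 = 7.9217.
N(t) = K/(1 + A·e^(−rt)) = 5130/(1 + 7.9217×e^(−0.143×30)).
e^(−4.29) = 0.013705; denominator = 1 + 7.9217×0.013705 = 1.1086.
N = 5130/1.1086 = 4627.6.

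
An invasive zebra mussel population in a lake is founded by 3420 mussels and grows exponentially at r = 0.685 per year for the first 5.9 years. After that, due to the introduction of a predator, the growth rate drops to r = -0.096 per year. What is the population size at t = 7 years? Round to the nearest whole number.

Phase 1: N(5.9) = 3420·e^(0.685×5.9) = 3420·e^4.042 = 194638.
Phase 2 runs for 7 − 5.9 = 1.1 years at r = -0.096.
N(7) = 194638·e^(-0.096×1.1) = 194638·e^-0.1056 = 175132.

175132 mussels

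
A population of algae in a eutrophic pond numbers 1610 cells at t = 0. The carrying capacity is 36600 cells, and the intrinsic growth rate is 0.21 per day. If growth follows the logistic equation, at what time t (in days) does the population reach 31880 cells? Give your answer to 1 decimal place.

23.8 days

A = (K − N₀)/N₀ = (36600 − 1610)/1610 = 21.733.
Solve 36600/(1 + 21.733·e^(−0.21t)) = 31880: 1 + 21.733·e^(−0.21t) = 1.1481, so e^(−0.21t) = 0.00681249.
−0.21·t = ln(0.00681249) = -4.989, so t = 4.989/0.21 = 23.757.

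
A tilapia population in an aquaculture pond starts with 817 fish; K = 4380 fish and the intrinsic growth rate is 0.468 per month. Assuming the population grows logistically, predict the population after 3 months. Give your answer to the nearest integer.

A = (K − N₀)/N₀ = (4380 − 817)/817 = 4.3611.
N(t) = K/(1 + A·e^(−rt)) = 4380/(1 + 4.3611×e^(−0.468×3)).
e^(−1.404) = 0.24561; denominator = 1 + 4.3611×0.24561 = 2.0711.
N = 4380/2.0711 = 2114.78.

2115 fish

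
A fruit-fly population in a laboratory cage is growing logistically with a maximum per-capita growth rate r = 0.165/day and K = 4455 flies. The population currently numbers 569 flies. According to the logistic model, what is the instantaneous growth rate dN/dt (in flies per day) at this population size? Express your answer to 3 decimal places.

dN/dt = rN(1 − N/K) = 0.165 × 569 × (1 − 569/4455).
1 − 569/4455 = 0.87228; dN/dt = 0.165 × 569 × 0.87228 = 81.894.

81.894 flies per day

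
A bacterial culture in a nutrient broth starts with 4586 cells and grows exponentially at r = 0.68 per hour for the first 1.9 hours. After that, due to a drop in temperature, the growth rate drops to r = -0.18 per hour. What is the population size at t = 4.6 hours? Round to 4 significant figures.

Phase 1: N(1.9) = 4586·e^(0.68×1.9) = 4586·e^1.292 = 16693.3.
Phase 2 runs for 4.6 − 1.9 = 2.7 hours at r = -0.18.
N(4.6) = 16693.3·e^(-0.18×2.7) = 16693.3·e^-0.486 = 10267.8.

10270 cells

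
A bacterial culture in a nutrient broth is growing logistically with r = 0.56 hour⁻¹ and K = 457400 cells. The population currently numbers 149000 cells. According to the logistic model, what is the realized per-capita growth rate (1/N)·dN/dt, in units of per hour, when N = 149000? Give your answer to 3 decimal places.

(1/N)·dN/dt = r(1 − N/K) = 0.56 × (1 − 149000/457400).
= 0.56 × 0.67425 = 0.37758.

0.378 per hour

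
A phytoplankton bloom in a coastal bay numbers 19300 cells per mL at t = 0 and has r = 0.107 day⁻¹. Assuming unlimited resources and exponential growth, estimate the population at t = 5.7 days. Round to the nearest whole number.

N(t) = N₀·e^(rt) = 19300 × e^(0.107×5.7) = 19300 × e^0.6099.
e^0.6099 ≈ 1.8402, so N ≈ 19300 × 1.8402 = 35516.8.

35517 cells per mL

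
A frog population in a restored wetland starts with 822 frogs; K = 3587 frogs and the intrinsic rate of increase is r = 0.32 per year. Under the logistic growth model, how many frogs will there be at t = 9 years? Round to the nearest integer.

A = (K − N₀)/N₀ = (3587 − 822)/822 = 3.3637.
N(t) = K/(1 + A·e^(−rt)) = 3587/(1 + 3.3637×e^(−0.32×9)).
e^(−2.88) = 0.056135; denominator = 1 + 3.3637×0.056135 = 1.1888.
N = 3587/1.1888 = 3017.27.

3017 frogs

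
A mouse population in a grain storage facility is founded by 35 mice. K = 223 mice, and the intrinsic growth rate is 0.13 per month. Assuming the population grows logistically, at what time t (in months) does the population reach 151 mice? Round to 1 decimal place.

18.6 months

A = (K − N₀)/N₀ = (223 − 35)/35 = 5.3714.
Solve 223/(1 + 5.3714·e^(−0.13t)) = 151: 1 + 5.3714·e^(−0.13t) = 1.4768, so e^(−0.13t) = 0.0887699.
−0.13·t = ln(0.0887699) = -2.4217, so t = 2.4217/0.13 = 18.629.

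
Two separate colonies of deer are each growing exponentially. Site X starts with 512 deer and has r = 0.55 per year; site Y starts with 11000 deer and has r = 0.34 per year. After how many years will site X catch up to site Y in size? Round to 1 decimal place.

Set 512·e^(0.55t) = 11000·e^(0.34t).
e^((0.55 − 0.34)t) = 11000/512 → e^(0.21·t) = 21.484.
0.21·t = ln(21.484) = 3.0673, so t = 3.0673/0.21 = 14.606.

14.6 years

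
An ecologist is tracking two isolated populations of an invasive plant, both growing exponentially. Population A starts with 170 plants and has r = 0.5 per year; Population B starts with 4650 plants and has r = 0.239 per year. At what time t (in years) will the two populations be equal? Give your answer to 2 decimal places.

12.68 years

Set 170·e^(0.5t) = 4650·e^(0.239t).
e^((0.5 − 0.239)t) = 4650/170 → e^(0.261·t) = 27.353.
0.261·t = ln(27.353) = 3.3088, so t = 3.3088/0.261 = 12.677.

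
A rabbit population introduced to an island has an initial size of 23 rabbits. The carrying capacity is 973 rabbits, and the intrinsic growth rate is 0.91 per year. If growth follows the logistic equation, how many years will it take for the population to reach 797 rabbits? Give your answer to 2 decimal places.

A = (K − N₀)/N₀ = (973 − 23)/23 = 41.304.
Solve 973/(1 + 41.304·e^(−0.91t)) = 797: 1 + 41.304·e^(−0.91t) = 1.2208, so e^(−0.91t) = 0.00534636.
−0.91·t = ln(0.00534636) = -5.2313, so t = 5.2313/0.91 = 5.7487.

5.75 years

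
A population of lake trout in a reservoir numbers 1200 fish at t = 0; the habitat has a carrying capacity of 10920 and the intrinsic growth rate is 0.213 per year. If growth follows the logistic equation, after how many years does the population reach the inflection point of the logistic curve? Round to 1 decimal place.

9.8 years

Logistic growth is fastest at N = K/2 = 5460.
A = (K − N₀)/N₀ = 8.1. Set K/(1 + A·e^(−rt)) = K/2 → A·e^(−rt) = 1.
e^(−0.213t) = 1/8.1 = 0.123457, so t = ln(8.1)/0.213 = 2.0919/0.213 = 9.821.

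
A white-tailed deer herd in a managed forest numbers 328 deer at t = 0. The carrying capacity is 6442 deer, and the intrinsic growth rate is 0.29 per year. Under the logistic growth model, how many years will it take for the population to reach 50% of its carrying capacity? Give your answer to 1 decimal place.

10.1 years

A = (K − N₀)/N₀ = (6442 − 328)/328 = 18.64.
Solve 6442/(1 + 18.64·e^(−0.29t)) = 3221: 1 + 18.64·e^(−0.29t) = 2, so e^(−0.29t) = 0.0536474.
−0.29·t = ln(0.0536474) = -2.9253, so t = 2.9253/0.29 = 10.087.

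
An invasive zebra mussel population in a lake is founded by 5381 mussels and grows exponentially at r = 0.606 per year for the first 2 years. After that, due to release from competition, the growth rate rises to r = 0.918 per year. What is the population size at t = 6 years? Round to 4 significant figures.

Phase 1: N(2) = 5381·e^(0.606×2) = 5381·e^1.212 = 18081.2.
Phase 2 runs for 6 − 2 = 4 years at r = 0.918.
N(6) = 18081.2·e^(0.918×4) = 18081.2·e^3.672 = 711143.

711100 mussels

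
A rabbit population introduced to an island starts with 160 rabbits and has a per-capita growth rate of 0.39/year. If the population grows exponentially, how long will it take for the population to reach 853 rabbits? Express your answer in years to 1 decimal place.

4.3 years

Set N₀·e^(rt) = 853: e^(0.39·t) = 853/160 = 5.3312.
0.39·t = ln(5.3312) = 1.6736, so t = 1.6736/0.39 = 4.2912.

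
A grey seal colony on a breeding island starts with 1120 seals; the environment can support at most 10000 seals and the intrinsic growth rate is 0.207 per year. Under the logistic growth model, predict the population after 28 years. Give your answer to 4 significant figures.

9765 seals

A = (K − N₀)/N₀ = (10000 − 1120)/1120 = 7.9286.
N(t) = K/(1 + A·e^(−rt)) = 10000/(1 + 7.9286×e^(−0.207×28)).
e^(−5.796) = 0.0030397; denominator = 1 + 7.9286×0.0030397 = 1.0241.
N = 10000/1.0241 = 9764.67.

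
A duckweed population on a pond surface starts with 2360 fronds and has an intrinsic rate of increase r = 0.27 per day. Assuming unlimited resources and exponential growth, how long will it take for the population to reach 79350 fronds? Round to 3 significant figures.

13.0 days

Set N₀·e^(rt) = 79350: e^(0.27·t) = 79350/2360 = 33.623.
0.27·t = ln(33.623) = 3.5152, so t = 3.5152/0.27 = 13.019.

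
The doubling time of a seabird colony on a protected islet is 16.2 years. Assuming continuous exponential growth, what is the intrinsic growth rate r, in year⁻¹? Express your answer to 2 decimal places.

r = ln(2)/t_d = 0.6931/16.2 = 0.042787.

0.04 per year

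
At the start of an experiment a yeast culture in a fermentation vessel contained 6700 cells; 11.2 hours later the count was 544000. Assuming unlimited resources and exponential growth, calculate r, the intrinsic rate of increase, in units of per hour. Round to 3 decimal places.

0.393 per hour

From N(t) = N₀·e^(rt): e^(r·11.2) = 544000/6700 = 81.194.
r·11.2 = ln(81.194) = 4.3968, so r = 4.3968/11.2 = 0.39258.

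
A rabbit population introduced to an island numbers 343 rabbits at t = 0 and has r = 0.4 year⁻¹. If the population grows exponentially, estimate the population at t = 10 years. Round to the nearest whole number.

18727 rabbits

N(t) = N₀·e^(rt) = 343 × e^(0.4×10) = 343 × e^4.
e^4 ≈ 54.598, so N ≈ 343 × 54.598 = 18727.2.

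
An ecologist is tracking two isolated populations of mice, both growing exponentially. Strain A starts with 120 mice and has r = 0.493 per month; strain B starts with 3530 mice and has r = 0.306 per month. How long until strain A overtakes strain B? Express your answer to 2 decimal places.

Set 120·e^(0.493t) = 3530·e^(0.306t).
e^((0.493 − 0.306)t) = 3530/120 → e^(0.187·t) = 29.417.
0.187·t = ln(29.417) = 3.3816, so t = 3.3816/0.187 = 18.083.

18.08 months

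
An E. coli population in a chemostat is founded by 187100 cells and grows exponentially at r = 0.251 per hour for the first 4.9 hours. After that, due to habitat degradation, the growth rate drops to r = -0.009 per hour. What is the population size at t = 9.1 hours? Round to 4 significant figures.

616300 cells

Phase 1: N(4.9) = 187100·e^(0.251×4.9) = 187100·e^1.23 = 640048.
Phase 2 runs for 9.1 − 4.9 = 4.2 hours at r = -0.009.
N(9.1) = 640048·e^(-0.009×4.2) = 640048·e^-0.0378 = 616306.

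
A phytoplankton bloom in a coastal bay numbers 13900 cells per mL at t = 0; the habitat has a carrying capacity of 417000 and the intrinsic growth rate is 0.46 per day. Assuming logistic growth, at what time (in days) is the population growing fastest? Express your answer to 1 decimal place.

Logistic growth is fastest at N = K/2 = 208500.
A = (K − N₀)/N₀ = 29. Set K/(1 + A·e^(−rt)) = K/2 → A·e^(−rt) = 1.
e^(−0.46t) = 1/29 = 0.0344828, so t = ln(29)/0.46 = 3.3673/0.46 = 7.3202.

7.3 days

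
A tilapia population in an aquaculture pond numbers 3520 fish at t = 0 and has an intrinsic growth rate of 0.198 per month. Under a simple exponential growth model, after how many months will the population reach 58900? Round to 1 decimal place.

14.2 months

Set N₀·e^(rt) = 58900: e^(0.198·t) = 58900/3520 = 16.733.
0.198·t = ln(16.733) = 2.8174, so t = 2.8174/0.198 = 14.229.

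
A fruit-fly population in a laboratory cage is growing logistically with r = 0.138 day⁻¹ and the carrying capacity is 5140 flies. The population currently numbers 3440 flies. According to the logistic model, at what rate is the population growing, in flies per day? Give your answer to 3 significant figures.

dN/dt = rN(1 − N/K) = 0.138 × 3440 × (1 − 3440/5140).
1 − 3440/5140 = 0.33074; dN/dt = 0.138 × 3440 × 0.33074 = 157.01.

157 flies per day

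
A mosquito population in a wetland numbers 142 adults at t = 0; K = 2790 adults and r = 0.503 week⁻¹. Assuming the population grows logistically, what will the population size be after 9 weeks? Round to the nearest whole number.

2322 adults

A = (K − N₀)/N₀ = (2790 − 142)/142 = 18.648.
N(t) = K/(1 + A·e^(−rt)) = 2790/(1 + 18.648×e^(−0.503×9)).
e^(−4.527) = 0.010813; denominator = 1 + 18.648×0.010813 = 1.2016.
N = 2790/1.2016 = 2321.83.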